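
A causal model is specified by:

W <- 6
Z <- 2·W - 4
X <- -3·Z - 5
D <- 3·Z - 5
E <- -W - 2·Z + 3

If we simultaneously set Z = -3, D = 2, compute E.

3

The joint intervention fixes Z = -3, D = 2, removing each variable's own equation.
E = -W - 2·Z + 3  [with W=6, Z=-3]  = 3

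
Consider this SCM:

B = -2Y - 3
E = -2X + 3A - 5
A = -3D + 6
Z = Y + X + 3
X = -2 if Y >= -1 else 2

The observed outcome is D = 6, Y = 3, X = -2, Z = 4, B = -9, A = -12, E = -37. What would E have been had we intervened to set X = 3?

The intervention breaks the incoming arrows to X: X = -2 if Y >= -1 else 2 no longer applies, and X = 3.
A = -3D + 6  [with D=6]  = -12
E = -2X + 3A - 5  [with X=3, A=-12]  = -47

-47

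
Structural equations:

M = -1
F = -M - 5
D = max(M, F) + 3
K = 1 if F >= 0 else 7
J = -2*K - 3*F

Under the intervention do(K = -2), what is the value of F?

The intervention breaks the incoming arrows to K: K = 1 if F >= 0 else 7 no longer applies, and K = -2.
Since F is not a descendant of the intervened variable, it is unaffected.
F = -M - 5  [with M=-1]  = -4

-4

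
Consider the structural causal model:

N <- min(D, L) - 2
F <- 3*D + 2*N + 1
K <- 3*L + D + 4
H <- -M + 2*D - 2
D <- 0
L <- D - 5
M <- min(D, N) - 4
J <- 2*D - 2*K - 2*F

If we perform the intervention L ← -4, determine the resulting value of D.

Under do(L=-4), the mechanism L <- D - 5 is discarded; L is fixed at -4.
D is not downstream of the intervention, so its value is determined by the original equations.

0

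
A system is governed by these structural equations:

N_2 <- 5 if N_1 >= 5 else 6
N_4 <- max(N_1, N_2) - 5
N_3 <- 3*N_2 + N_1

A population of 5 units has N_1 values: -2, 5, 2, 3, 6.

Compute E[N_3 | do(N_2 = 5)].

17.8

Every unit gets N_2=5 under the intervention. N_3 values become 13, 20, 17, 18, 21; E[N_3|do(N_2=5)] = 17.8.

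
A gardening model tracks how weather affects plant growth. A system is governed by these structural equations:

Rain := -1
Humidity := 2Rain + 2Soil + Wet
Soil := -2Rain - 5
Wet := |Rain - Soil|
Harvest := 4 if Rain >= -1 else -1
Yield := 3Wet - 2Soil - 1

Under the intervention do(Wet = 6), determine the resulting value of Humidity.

The intervention breaks the incoming arrows to Wet: Wet := |Rain - Soil| no longer applies, and Wet = 6.
Soil = -2Rain - 5  [with Rain=-1]  = -3
Humidity = 2Rain + 2Soil + Wet  [with Rain=-1, Soil=-3, Wet=6]  = -2

-2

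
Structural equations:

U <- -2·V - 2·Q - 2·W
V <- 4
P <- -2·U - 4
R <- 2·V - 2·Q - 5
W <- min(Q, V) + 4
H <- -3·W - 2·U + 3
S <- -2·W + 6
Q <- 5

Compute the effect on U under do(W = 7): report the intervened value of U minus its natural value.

The intervention breaks the incoming arrows to W: W <- min(Q, V) + 4 no longer applies, and W = 7.
U = -2·V - 2·Q - 2·W  [with V=4, Q=5, W=7]  = -32
Without intervention: W = min(Q, V) + 4  [with Q=5, V=4]  = 8; U = -2·V - 2·Q - 2·W  [with V=4, Q=5, W=8]  = -34.
Change = -32 − (-34) = 2.

2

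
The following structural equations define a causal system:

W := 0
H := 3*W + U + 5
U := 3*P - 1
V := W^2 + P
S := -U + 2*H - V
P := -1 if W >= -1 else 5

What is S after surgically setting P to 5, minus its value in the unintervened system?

12

Under do(P=5), the mechanism P := -1 if W >= -1 else 5 is discarded; P is fixed at 5.
U = 3*P - 1  [with P=5]  = 14
V = W^2 + P  [with W=0, P=5]  = 5
H = 3*W + U + 5  [with W=0, U=14]  = 19
S = -U + 2*H - V  [with U=14, H=19, V=5]  = 19
Without intervention: P = -1 if W >= -1 else 5  [with W=0]  = -1; U = 3*P - 1  [with P=-1]  = -4; V = W^2 + P  [with W=0, P=-1]  = -1; H = 3*W + U + 5  [with W=0, U=-4]  = 1; S = -U + 2*H - V  [with U=-4, H=1, V=-1]  = 7.
Change = 19 − 7 = 12.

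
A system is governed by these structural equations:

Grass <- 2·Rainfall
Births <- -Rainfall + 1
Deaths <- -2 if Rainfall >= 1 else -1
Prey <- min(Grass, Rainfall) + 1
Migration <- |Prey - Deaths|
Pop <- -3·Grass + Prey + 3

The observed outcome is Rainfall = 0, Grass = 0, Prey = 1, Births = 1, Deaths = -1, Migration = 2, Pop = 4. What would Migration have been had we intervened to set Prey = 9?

The intervention breaks the incoming arrows to Prey: Prey <- min(Grass, Rainfall) + 1 no longer applies, and Prey = 9.
Deaths = -2 if Rainfall >= 1 else -1  [with Rainfall=0]  = -1
Migration = |Prey - Deaths|  [with Prey=9, Deaths=-1]  = 10

10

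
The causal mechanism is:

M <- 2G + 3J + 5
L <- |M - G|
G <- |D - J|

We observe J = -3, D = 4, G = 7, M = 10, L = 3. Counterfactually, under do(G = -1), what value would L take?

5

do(G=-1) replaces the equation G <- |D - J| with the constant G = -1.
M = 2G + 3J + 5  [with G=-1, J=-3]  = -6
L = |M - G|  [with M=-6, G=-1]  = 5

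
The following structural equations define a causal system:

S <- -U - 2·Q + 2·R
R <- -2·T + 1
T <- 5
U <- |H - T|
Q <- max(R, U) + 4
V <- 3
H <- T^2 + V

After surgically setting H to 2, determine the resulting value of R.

-9

Under do(H=2), the mechanism H <- T^2 + V is discarded; H is fixed at 2.
Since R is not a descendant of the intervened variable, it is unaffected.
R = -2·T + 1  [with T=5]  = -9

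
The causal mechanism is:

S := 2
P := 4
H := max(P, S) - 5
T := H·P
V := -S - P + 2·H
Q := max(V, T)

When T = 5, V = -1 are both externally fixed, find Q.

The joint intervention fixes T = 5, V = -1, removing each variable's own equation.
Q = max(V, T)  [with V=-1, T=5]  = 5

5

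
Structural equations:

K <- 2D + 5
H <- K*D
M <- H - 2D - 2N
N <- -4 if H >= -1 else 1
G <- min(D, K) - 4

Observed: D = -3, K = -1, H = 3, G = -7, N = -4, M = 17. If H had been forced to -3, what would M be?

1

The intervention breaks the incoming arrows to H: H <- K*D no longer applies, and H = -3.
N = -4 if H >= -1 else 1  [with H=-3]  = 1
M = H - 2D - 2N  [with H=-3, D=-3, N=1]  = 1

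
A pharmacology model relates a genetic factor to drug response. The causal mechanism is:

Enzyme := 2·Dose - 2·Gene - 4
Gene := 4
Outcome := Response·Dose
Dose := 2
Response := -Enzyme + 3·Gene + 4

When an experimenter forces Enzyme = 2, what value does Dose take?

Under do(Enzyme=2), the mechanism Enzyme := 2·Dose - 2·Gene - 4 is discarded; Enzyme is fixed at 2.
Since Dose is not a descendant of the intervened variable, it is unaffected.

2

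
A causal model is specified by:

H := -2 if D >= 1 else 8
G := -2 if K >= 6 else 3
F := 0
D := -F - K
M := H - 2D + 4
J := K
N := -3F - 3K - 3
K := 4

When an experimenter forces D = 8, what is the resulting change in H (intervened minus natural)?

do(D=8) replaces the equation D := -F - K with the constant D = 8.
H = -2 if D >= 1 else 8  [with D=8]  = -2
Without intervention: D = -F - K  [with F=0, K=4]  = -4; H = -2 if D >= 1 else 8  [with D=-4]  = 8.
Change = -2 − 8 = -10.

-10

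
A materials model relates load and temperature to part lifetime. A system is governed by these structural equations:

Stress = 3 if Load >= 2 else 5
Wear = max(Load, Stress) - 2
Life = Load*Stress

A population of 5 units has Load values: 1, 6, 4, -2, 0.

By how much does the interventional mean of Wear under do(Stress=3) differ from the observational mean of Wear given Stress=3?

-1.2

The intervention sets Stress=3 in all 5 units regardless of Load. Recomputing Wear per unit gives 1, 4, 2, 1, 1; average 1.8.
Observing Stress=3 restricts to units where Stress's equation naturally yields 3: Load ∈ {6, 4}. In that subpopulation Wear = 4, 2, mean 3.
Difference = 1.8 − 3 = -1.2.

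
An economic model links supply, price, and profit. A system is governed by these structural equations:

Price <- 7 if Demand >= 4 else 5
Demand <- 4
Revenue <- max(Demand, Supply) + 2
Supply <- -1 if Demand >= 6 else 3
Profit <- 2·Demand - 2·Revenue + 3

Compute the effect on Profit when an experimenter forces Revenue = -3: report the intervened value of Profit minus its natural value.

18

Intervening sets Revenue = -3 and removes its equation (Revenue <- max(Demand, Supply) + 2).
Profit = 2·Demand - 2·Revenue + 3  [with Demand=4, Revenue=-3]  = 17
Without intervention: Supply = -1 if Demand >= 6 else 3  [with Demand=4]  = 3; Revenue = max(Demand, Supply) + 2  [with Demand=4, Supply=3]  = 6; Profit = 2·Demand - 2·Revenue + 3  [with Demand=4, Revenue=6]  = -1.
Change = 17 − (-1) = 18.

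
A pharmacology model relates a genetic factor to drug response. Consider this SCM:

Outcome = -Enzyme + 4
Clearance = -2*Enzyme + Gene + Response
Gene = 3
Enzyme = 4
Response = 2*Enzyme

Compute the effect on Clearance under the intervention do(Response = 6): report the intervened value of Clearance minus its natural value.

-2

The intervention breaks the incoming arrows to Response: Response = 2*Enzyme no longer applies, and Response = 6.
Clearance = -2*Enzyme + Gene + Response  [with Enzyme=4, Gene=3, Response=6]  = 1
Without intervention: Response = 2*Enzyme  [with Enzyme=4]  = 8; Clearance = -2*Enzyme + Gene + Response  [with Enzyme=4, Gene=3, Response=8]  = 3.
Change = 1 − 3 = -2.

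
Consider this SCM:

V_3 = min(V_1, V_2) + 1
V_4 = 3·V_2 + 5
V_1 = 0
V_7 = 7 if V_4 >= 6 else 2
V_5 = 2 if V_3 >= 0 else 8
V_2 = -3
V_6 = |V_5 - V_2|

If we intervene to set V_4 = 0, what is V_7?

The intervention breaks the incoming arrows to V_4: V_4 = 3·V_2 + 5 no longer applies, and V_4 = 0.
V_7 = 7 if V_4 >= 6 else 2  [with V_4=0]  = 2

2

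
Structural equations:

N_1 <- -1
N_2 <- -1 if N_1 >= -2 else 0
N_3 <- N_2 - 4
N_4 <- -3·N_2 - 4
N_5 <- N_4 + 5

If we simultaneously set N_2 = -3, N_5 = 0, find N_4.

The joint intervention fixes N_2 = -3, N_5 = 0, removing each variable's own equation.
N_4 = -3·N_2 - 4  [with N_2=-3]  = 5

5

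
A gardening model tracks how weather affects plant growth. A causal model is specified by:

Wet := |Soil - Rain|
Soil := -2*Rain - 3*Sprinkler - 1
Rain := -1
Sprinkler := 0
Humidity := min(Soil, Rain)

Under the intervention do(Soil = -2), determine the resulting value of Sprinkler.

0

Under do(Soil=-2), the mechanism Soil := -2*Rain - 3*Sprinkler - 1 is discarded; Soil is fixed at -2.
Since Sprinkler is not a descendant of the intervened variable, it is unaffected.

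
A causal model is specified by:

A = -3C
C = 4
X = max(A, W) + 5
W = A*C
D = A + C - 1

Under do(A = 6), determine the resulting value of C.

Under do(A=6), the mechanism A = -3C is discarded; A is fixed at 6.
C is not downstream of the intervention, so its value is determined by the original equations.

4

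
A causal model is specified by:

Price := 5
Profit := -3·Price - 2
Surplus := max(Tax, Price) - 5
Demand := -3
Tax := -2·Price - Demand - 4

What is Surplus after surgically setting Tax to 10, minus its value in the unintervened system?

do(Tax=10) replaces the equation Tax := -2·Price - Demand - 4 with the constant Tax = 10.
Surplus = max(Tax, Price) - 5  [with Tax=10, Price=5]  = 5
Without intervention: Tax = -2·Price - Demand - 4  [with Price=5, Demand=-3]  = -11; Surplus = max(Tax, Price) - 5  [with Tax=-11, Price=5]  = 0.
Change = 5 − 0 = 5.

5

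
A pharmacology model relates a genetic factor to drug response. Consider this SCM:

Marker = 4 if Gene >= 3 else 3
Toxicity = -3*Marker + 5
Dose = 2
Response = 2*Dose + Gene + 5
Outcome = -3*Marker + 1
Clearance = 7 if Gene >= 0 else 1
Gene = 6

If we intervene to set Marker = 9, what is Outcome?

-26

The intervention breaks the incoming arrows to Marker: Marker = 4 if Gene >= 3 else 3 no longer applies, and Marker = 9.
Outcome = -3*Marker + 1  [with Marker=9]  = -26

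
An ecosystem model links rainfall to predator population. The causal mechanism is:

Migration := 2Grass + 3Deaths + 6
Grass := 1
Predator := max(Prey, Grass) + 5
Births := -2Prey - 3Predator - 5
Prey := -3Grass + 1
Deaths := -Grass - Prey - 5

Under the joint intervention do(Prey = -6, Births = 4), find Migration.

The joint intervention fixes Prey = -6, Births = 4, removing each variable's own equation.
Deaths = -Grass - Prey - 5  [with Grass=1, Prey=-6]  = 0
Migration = 2Grass + 3Deaths + 6  [with Grass=1, Deaths=0]  = 8

8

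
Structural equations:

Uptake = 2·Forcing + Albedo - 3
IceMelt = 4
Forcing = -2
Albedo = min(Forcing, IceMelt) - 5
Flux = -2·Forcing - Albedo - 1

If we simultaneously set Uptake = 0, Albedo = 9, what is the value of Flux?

Under do(Uptake = 0, Albedo = 9), each intervened variable's structural equation is replaced by its fixed value.
Flux = -2·Forcing - Albedo - 1  [with Forcing=-2, Albedo=9]  = -6

-6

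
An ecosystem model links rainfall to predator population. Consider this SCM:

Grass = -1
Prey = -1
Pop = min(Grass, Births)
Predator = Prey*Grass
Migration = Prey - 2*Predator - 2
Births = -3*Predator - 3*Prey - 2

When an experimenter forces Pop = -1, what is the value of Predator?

do(Pop=-1) replaces the equation Pop = min(Grass, Births) with the constant Pop = -1.
Predator is not downstream of the intervention, so its value is determined by the original equations.
Predator = Prey*Grass  [with Prey=-1, Grass=-1]  = 1

1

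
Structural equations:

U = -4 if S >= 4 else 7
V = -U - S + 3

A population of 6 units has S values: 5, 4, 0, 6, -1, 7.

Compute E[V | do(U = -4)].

3.5

Under do(U=-4), U's equation is replaced by U=-4 for every unit. Per-unit V: 2, 3, 7, 1, 8, 0. Mean = 3.5.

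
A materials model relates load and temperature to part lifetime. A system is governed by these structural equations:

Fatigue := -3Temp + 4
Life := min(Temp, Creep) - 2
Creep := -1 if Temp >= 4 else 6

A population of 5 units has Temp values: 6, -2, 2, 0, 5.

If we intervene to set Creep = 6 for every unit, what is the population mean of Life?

do(Creep=6) breaks Creep's dependence on Temp. With Creep=6 fixed, Life across the units is 4, -4, 0, -2, 3, mean 0.2.

0.2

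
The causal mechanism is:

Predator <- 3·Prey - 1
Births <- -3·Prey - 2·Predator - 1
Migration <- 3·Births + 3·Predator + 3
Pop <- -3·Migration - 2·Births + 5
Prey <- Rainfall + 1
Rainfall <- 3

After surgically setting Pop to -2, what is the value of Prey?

do(Pop=-2) replaces the equation Pop <- -3·Migration - 2·Births + 5 with the constant Pop = -2.
Prey is not downstream of the intervention, so its value is determined by the original equations.
Prey = Rainfall + 1  [with Rainfall=3]  = 4

4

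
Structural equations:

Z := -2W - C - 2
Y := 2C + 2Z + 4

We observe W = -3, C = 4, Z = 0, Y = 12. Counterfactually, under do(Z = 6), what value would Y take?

24

The intervention breaks the incoming arrows to Z: Z := -2W - C - 2 no longer applies, and Z = 6.
Y = 2C + 2Z + 4  [with C=4, Z=6]  = 24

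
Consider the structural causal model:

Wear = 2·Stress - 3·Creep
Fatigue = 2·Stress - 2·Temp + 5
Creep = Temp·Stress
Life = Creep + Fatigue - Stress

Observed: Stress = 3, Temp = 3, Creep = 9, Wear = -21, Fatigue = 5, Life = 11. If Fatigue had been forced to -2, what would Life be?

The intervention breaks the incoming arrows to Fatigue: Fatigue = 2·Stress - 2·Temp + 5 no longer applies, and Fatigue = -2.
Creep = Temp·Stress  [with Temp=3, Stress=3]  = 9
Life = Creep + Fatigue - Stress  [with Creep=9, Fatigue=-2, Stress=3]  = 4

4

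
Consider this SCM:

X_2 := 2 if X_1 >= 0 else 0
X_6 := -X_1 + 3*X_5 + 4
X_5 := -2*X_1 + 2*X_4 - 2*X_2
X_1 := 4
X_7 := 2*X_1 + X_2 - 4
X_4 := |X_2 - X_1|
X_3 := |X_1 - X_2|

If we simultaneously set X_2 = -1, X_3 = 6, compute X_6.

Under do(X_2 = -1, X_3 = 6), each intervened variable's structural equation is replaced by its fixed value.
X_4 = |X_2 - X_1|  [with X_2=-1, X_1=4]  = 5
X_5 = -2*X_1 + 2*X_4 - 2*X_2  [with X_1=4, X_4=5, X_2=-1]  = 4
X_6 = -X_1 + 3*X_5 + 4  [with X_1=4, X_5=4]  = 12

12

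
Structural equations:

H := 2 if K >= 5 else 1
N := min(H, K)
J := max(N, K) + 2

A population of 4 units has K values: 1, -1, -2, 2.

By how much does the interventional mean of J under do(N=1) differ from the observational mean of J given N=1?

-0.25

Under do(N=1), N's equation is replaced by N=1 for every unit. Per-unit J: 3, 3, 3, 4. Mean = 3.25.
E[J|N=1] averages over only the 2 units with N=1 (K = 1, 2): J = 3, 4, mean 3.5.
Difference = 3.25 − 3.5 = -0.25.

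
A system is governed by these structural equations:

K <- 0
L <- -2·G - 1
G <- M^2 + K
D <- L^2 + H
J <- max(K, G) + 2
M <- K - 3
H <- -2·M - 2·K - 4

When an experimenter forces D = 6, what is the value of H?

Intervening sets D = 6 and removes its equation (D <- L^2 + H).
Since H is not a descendant of the intervened variable, it is unaffected.
M = K - 3  [with K=0]  = -3
H = -2·M - 2·K - 4  [with M=-3, K=0]  = 2

2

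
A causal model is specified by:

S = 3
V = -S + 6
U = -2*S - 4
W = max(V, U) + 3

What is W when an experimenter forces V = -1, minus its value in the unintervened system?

Under do(V=-1), the mechanism V = -S + 6 is discarded; V is fixed at -1.
U = -2*S - 4  [with S=3]  = -10
W = max(V, U) + 3  [with V=-1, U=-10]  = 2
Without intervention: V = -S + 6  [with S=3]  = 3; U = -2*S - 4  [with S=3]  = -10; W = max(V, U) + 3  [with V=3, U=-10]  = 6.
Change = 2 − 6 = -4.

-4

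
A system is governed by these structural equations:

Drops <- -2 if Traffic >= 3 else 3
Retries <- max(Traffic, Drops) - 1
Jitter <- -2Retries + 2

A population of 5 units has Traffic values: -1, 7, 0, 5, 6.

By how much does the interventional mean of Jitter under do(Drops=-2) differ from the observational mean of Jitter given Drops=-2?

5.2

Every unit gets Drops=-2 under the intervention. Jitter values become 6, -10, 4, -6, -8; E[Jitter|do(Drops=-2)] = -2.8.
Conditioning on Drops=-2 selects the 3 unit(s) with Traffic ∈ {7, 5, 6}. Their Jitter values: -10, -6, -8. Mean = -8.
Difference = -2.8 − (-8) = 5.2.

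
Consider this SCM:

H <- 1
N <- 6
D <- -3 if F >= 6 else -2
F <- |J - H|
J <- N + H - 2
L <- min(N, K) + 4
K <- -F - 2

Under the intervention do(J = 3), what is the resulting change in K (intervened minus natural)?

do(J=3) replaces the equation J <- N + H - 2 with the constant J = 3.
F = |J - H|  [with J=3, H=1]  = 2
K = -F - 2  [with F=2]  = -4
Without intervention: J = N + H - 2  [with N=6, H=1]  = 5; F = |J - H|  [with J=5, H=1]  = 4; K = -F - 2  [with F=4]  = -6.
Change = -4 − (-6) = 2.

2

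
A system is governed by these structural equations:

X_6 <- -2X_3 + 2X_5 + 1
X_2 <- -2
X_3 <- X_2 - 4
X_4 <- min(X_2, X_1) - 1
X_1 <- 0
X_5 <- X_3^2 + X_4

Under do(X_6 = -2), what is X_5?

33

do(X_6=-2) replaces the equation X_6 <- -2X_3 + 2X_5 + 1 with the constant X_6 = -2.
Since X_5 is not a descendant of the intervened variable, it is unaffected.
X_3 = X_2 - 4  [with X_2=-2]  = -6
X_4 = min(X_2, X_1) - 1  [with X_2=-2, X_1=0]  = -3
X_5 = X_3^2 + X_4  [with X_3=-6, X_4=-3]  = 33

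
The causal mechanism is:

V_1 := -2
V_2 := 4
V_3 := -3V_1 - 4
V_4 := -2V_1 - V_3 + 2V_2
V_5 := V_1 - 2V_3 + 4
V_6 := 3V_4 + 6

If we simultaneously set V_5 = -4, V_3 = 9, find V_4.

3

Under do(V_5 = -4, V_3 = 9), each intervened variable's structural equation is replaced by its fixed value.
V_4 = -2V_1 - V_3 + 2V_2  [with V_1=-2, V_3=9, V_2=4]  = 3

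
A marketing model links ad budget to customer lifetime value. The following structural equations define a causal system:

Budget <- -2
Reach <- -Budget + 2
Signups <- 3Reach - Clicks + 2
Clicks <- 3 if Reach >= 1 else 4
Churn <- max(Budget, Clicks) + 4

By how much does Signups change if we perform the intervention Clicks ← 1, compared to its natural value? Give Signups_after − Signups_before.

2

The intervention breaks the incoming arrows to Clicks: Clicks <- 3 if Reach >= 1 else 4 no longer applies, and Clicks = 1.
Reach = -Budget + 2  [with Budget=-2]  = 4
Signups = 3Reach - Clicks + 2  [with Reach=4, Clicks=1]  = 13
Without intervention: Reach = -Budget + 2  [with Budget=-2]  = 4; Clicks = 3 if Reach >= 1 else 4  [with Reach=4]  = 3; Signups = 3Reach - Clicks + 2  [with Reach=4, Clicks=3]  = 11.
Change = 13 − 11 = 2.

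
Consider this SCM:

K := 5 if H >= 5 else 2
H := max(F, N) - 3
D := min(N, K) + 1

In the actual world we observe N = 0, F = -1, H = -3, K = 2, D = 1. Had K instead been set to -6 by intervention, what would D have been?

-5

Intervening sets K = -6 and removes its equation (K := 5 if H >= 5 else 2).
D = min(N, K) + 1  [with N=0, K=-6]  = -5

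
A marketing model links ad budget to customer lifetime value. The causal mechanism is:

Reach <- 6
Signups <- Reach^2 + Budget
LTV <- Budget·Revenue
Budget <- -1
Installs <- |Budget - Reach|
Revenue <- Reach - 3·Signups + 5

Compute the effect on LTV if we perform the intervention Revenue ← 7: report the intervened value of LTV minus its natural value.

The intervention breaks the incoming arrows to Revenue: Revenue <- Reach - 3·Signups + 5 no longer applies, and Revenue = 7.
LTV = Budget·Revenue  [with Budget=-1, Revenue=7]  = -7
Without intervention: Signups = Reach^2 + Budget  [with Reach=6, Budget=-1]  = 35; Revenue = Reach - 3·Signups + 5  [with Reach=6, Signups=35]  = -94; LTV = Budget·Revenue  [with Budget=-1, Revenue=-94]  = 94.
Change = -7 − 94 = -101.

-101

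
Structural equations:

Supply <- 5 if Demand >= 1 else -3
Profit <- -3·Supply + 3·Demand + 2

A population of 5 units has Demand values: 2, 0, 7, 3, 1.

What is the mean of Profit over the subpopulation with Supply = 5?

Observing Supply=5 restricts to units where Supply's equation naturally yields 5: Demand ∈ {2, 7, 3, 1}. In that subpopulation Profit = -7, 8, -4, -10, mean -3.25.

-3.25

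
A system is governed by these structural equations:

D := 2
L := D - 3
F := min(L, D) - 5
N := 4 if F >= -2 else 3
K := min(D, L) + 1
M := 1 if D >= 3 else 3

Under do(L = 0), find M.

3

Under do(L=0), the mechanism L := D - 3 is discarded; L is fixed at 0.
No directed path runs from L to M, so M keeps its natural value.
M = 1 if D >= 3 else 3  [with D=2]  = 3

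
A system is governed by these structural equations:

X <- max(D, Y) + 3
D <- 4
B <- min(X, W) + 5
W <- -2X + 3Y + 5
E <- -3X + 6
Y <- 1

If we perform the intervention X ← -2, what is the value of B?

3

The intervention breaks the incoming arrows to X: X <- max(D, Y) + 3 no longer applies, and X = -2.
W = -2X + 3Y + 5  [with X=-2, Y=1]  = 12
B = min(X, W) + 5  [with X=-2, W=12]  = 3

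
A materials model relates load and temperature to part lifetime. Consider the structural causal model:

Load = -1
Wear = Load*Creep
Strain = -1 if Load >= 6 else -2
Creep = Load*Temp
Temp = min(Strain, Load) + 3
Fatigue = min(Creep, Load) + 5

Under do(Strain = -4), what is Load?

Under do(Strain=-4), the mechanism Strain = -1 if Load >= 6 else -2 is discarded; Strain is fixed at -4.
Load is not downstream of the intervention, so its value is determined by the original equations.

-1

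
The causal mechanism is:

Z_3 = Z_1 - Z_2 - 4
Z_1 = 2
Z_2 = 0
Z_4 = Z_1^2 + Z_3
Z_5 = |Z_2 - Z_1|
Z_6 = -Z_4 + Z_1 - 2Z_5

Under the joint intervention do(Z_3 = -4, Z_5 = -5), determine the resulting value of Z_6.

Setting Z_3 = -4, Z_5 = -5 by intervention discards those variables' equations.
Z_4 = Z_1^2 + Z_3  [with Z_1=2, Z_3=-4]  = 0
Z_6 = -Z_4 + Z_1 - 2Z_5  [with Z_4=0, Z_1=2, Z_5=-5]  = 12

12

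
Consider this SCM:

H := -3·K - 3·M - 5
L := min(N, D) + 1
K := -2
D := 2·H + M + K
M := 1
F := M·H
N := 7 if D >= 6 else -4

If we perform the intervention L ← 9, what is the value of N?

Intervening sets L = 9 and removes its equation (L := min(N, D) + 1).
Since N is not a descendant of the intervened variable, it is unaffected.
H = -3·K - 3·M - 5  [with K=-2, M=1]  = -2
D = 2·H + M + K  [with H=-2, M=1, K=-2]  = -5
N = 7 if D >= 6 else -4  [with D=-5]  = -4

-4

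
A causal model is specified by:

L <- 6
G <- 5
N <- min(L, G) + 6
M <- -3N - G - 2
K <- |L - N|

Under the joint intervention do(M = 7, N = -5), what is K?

The joint intervention fixes M = 7, N = -5, removing each variable's own equation.
K = |L - N|  [with L=6, N=-5]  = 11

11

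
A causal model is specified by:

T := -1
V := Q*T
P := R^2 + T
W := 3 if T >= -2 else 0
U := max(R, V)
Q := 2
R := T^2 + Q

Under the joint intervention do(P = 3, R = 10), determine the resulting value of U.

Under do(P = 3, R = 10), each intervened variable's structural equation is replaced by its fixed value.
V = Q*T  [with Q=2, T=-1]  = -2
U = max(R, V)  [with R=10, V=-2]  = 10

10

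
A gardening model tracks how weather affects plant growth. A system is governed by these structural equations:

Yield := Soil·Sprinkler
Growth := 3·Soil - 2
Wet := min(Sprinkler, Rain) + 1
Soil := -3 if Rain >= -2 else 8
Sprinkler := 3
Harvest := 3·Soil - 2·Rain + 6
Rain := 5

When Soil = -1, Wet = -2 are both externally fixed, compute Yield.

Setting Soil = -1, Wet = -2 by intervention discards those variables' equations.
Yield = Soil·Sprinkler  [with Soil=-1, Sprinkler=3]  = -3

-3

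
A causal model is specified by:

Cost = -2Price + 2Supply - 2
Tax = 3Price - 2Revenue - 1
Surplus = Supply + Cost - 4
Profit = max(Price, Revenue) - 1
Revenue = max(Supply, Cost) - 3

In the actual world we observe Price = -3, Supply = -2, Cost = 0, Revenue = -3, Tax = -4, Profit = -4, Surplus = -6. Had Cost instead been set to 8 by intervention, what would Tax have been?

-20

do(Cost=8) replaces the equation Cost = -2Price + 2Supply - 2 with the constant Cost = 8.
Revenue = max(Supply, Cost) - 3  [with Supply=-2, Cost=8]  = 5
Tax = 3Price - 2Revenue - 1  [with Price=-3, Revenue=5]  = -20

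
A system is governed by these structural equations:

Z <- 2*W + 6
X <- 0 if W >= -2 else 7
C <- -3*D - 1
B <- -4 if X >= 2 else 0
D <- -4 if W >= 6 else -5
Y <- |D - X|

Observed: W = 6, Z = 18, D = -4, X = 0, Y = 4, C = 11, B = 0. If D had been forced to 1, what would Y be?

do(D=1) replaces the equation D <- -4 if W >= 6 else -5 with the constant D = 1.
X = 0 if W >= -2 else 7  [with W=6]  = 0
Y = |D - X|  [with D=1, X=0]  = 1

1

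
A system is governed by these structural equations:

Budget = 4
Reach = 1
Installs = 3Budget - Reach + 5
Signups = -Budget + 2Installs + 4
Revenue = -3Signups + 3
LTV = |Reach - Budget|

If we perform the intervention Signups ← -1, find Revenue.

Intervening sets Signups = -1 and removes its equation (Signups = -Budget + 2Installs + 4).
Revenue = -3Signups + 3  [with Signups=-1]  = 6

6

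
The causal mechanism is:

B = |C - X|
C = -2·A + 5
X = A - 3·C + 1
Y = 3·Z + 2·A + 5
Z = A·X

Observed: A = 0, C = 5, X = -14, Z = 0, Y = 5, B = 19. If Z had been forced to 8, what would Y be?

Intervening sets Z = 8 and removes its equation (Z = A·X).
Y = 3·Z + 2·A + 5  [with Z=8, A=0]  = 29

29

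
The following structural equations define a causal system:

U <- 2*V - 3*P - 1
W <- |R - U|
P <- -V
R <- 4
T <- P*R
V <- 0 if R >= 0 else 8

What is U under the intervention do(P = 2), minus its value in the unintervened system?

The intervention breaks the incoming arrows to P: P <- -V no longer applies, and P = 2.
V = 0 if R >= 0 else 8  [with R=4]  = 0
U = 2*V - 3*P - 1  [with V=0, P=2]  = -7
Without intervention: V = 0 if R >= 0 else 8  [with R=4]  = 0; P = -V  [with V=0]  = 0; U = 2*V - 3*P - 1  [with V=0, P=0]  = -1.
Change = -7 − (-1) = -6.

-6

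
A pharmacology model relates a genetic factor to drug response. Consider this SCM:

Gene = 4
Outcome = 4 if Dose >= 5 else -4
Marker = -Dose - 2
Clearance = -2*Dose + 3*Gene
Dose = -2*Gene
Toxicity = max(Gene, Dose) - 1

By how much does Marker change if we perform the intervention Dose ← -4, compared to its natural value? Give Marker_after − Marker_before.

-4

The intervention breaks the incoming arrows to Dose: Dose = -2*Gene no longer applies, and Dose = -4.
Marker = -Dose - 2  [with Dose=-4]  = 2
Without intervention: Dose = -2*Gene  [with Gene=4]  = -8; Marker = -Dose - 2  [with Dose=-8]  = 6.
Change = 2 − 6 = -4.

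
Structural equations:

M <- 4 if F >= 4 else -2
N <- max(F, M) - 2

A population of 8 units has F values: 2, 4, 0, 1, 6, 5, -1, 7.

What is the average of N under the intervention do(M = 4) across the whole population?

The intervention sets M=4 in all 8 units regardless of F. Recomputing N per unit gives 2, 2, 2, 2, 4, 3, 2, 5; average 2.75.

2.75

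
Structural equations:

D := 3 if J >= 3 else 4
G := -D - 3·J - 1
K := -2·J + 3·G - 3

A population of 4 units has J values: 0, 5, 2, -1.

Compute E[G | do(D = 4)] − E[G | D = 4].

Under do(D=4), D's equation is replaced by D=4 for every unit. Per-unit G: -5, -20, -11, -2. Mean = -9.5.
Observing D=4 restricts to units where D's equation naturally yields 4: J ∈ {0, 2, -1}. In that subpopulation G = -5, -11, -2, mean -6.
Difference = -9.5 − (-6) = -3.5.

-3.5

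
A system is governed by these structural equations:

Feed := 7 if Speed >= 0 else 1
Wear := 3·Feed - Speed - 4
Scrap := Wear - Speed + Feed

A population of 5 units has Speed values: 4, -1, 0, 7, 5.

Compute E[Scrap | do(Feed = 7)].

Every unit gets Feed=7 under the intervention. Scrap values become 16, 26, 24, 10, 14; E[Scrap|do(Feed=7)] = 18.

18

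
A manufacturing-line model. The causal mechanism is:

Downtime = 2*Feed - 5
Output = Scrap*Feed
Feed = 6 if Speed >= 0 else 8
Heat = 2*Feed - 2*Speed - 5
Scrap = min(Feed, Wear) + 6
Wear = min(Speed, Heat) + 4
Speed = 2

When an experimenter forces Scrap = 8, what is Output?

The intervention breaks the incoming arrows to Scrap: Scrap = min(Feed, Wear) + 6 no longer applies, and Scrap = 8.
Feed = 6 if Speed >= 0 else 8  [with Speed=2]  = 6
Output = Scrap*Feed  [with Scrap=8, Feed=6]  = 48

48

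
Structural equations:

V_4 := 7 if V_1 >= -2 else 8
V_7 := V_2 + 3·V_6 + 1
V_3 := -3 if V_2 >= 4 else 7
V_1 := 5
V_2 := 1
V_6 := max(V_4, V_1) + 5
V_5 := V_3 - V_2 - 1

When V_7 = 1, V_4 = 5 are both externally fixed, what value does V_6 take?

10

Setting V_7 = 1, V_4 = 5 by intervention discards those variables' equations.
V_6 = max(V_4, V_1) + 5  [with V_4=5, V_1=5]  = 10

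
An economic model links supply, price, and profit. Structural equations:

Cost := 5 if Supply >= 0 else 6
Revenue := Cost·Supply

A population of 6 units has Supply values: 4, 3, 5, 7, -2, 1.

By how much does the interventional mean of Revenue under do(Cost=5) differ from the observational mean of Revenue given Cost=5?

Under do(Cost=5), Cost's equation is replaced by Cost=5 for every unit. Per-unit Revenue: 20, 15, 25, 35, -10, 5. Mean = 15.
Observing Cost=5 restricts to units where Cost's equation naturally yields 5: Supply ∈ {4, 3, 5, 7, 1}. In that subpopulation Revenue = 20, 15, 25, 35, 5, mean 20.
Difference = 15 − 20 = -5.

-5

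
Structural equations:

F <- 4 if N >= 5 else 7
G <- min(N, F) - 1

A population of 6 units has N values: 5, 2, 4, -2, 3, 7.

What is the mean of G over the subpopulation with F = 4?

Observing F=4 restricts to units where F's equation naturally yields 4: N ∈ {5, 7}. In that subpopulation G = 3, 3, mean 3.

3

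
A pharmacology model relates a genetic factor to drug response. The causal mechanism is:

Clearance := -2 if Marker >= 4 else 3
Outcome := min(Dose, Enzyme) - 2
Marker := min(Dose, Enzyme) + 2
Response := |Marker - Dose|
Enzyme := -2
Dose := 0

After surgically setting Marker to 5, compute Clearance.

-2

do(Marker=5) replaces the equation Marker := min(Dose, Enzyme) + 2 with the constant Marker = 5.
Clearance = -2 if Marker >= 4 else 3  [with Marker=5]  = -2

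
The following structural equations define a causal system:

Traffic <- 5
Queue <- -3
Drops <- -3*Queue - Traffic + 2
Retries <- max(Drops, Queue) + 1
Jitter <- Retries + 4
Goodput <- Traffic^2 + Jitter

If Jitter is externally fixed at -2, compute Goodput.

23

The intervention breaks the incoming arrows to Jitter: Jitter <- Retries + 4 no longer applies, and Jitter = -2.
Goodput = Traffic^2 + Jitter  [with Traffic=5, Jitter=-2]  = 23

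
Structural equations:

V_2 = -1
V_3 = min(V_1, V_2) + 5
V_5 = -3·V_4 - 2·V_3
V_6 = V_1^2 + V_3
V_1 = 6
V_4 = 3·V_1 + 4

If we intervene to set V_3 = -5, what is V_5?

do(V_3=-5) replaces the equation V_3 = min(V_1, V_2) + 5 with the constant V_3 = -5.
V_4 = 3·V_1 + 4  [with V_1=6]  = 22
V_5 = -3·V_4 - 2·V_3  [with V_4=22, V_3=-5]  = -56

-56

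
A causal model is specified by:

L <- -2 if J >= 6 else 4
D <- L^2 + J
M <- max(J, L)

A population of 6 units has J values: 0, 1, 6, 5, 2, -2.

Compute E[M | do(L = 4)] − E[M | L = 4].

0.3

do(L=4) breaks L's dependence on J. With L=4 fixed, M across the units is 4, 4, 6, 5, 4, 4, mean 4.5.
E[M|L=4] averages over only the 5 units with L=4 (J = 0, 1, 5, 2, -2): M = 4, 4, 5, 4, 4, mean 4.2.
Difference = 4.5 − 4.2 = 0.3.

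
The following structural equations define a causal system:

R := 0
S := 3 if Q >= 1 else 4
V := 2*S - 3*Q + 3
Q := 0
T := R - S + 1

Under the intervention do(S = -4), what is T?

do(S=-4) replaces the equation S := 3 if Q >= 1 else 4 with the constant S = -4.
T = R - S + 1  [with R=0, S=-4]  = 5

5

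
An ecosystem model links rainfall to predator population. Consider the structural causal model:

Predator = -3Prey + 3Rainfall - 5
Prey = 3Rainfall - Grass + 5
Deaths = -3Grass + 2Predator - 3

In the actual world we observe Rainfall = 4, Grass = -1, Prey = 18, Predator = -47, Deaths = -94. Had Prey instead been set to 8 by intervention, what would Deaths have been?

-34

do(Prey=8) replaces the equation Prey = 3Rainfall - Grass + 5 with the constant Prey = 8.
Predator = -3Prey + 3Rainfall - 5  [with Prey=8, Rainfall=4]  = -17
Deaths = -3Grass + 2Predator - 3  [with Grass=-1, Predator=-17]  = -34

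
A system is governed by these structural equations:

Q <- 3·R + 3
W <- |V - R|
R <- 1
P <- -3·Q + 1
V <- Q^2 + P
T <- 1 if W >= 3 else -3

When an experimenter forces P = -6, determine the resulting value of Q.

6

Under do(P=-6), the mechanism P <- -3·Q + 1 is discarded; P is fixed at -6.
Since Q is not a descendant of the intervened variable, it is unaffected.
Q = 3·R + 3  [with R=1]  = 6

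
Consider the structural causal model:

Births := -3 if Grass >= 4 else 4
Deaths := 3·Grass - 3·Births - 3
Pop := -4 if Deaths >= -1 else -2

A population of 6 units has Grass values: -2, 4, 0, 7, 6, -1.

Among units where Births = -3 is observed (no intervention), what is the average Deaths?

Observing Births=-3 restricts to units where Births's equation naturally yields -3: Grass ∈ {4, 7, 6}. In that subpopulation Deaths = 18, 27, 24, mean 23.

23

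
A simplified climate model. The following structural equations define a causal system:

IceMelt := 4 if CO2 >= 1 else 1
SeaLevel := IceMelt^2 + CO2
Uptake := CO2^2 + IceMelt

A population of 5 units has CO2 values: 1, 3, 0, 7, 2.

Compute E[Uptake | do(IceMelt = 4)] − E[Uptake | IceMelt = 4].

-3.15

Under do(IceMelt=4), IceMelt's equation is replaced by IceMelt=4 for every unit. Per-unit Uptake: 5, 13, 4, 53, 8. Mean = 16.6.
Conditioning on IceMelt=4 selects the 4 unit(s) with CO2 ∈ {1, 3, 7, 2}. Their Uptake values: 5, 13, 53, 8. Mean = 19.75.
Difference = 16.6 − 19.75 = -3.15.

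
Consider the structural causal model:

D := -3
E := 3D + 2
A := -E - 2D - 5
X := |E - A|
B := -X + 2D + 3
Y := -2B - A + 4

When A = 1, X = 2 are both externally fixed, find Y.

Setting A = 1, X = 2 by intervention discards those variables' equations.
B = -X + 2D + 3  [with X=2, D=-3]  = -5
Y = -2B - A + 4  [with B=-5, A=1]  = 13

13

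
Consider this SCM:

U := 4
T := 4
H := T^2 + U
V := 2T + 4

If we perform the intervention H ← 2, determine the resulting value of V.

12

The intervention breaks the incoming arrows to H: H := T^2 + U no longer applies, and H = 2.
V is not downstream of the intervention, so its value is determined by the original equations.
V = 2T + 4  [with T=4]  = 12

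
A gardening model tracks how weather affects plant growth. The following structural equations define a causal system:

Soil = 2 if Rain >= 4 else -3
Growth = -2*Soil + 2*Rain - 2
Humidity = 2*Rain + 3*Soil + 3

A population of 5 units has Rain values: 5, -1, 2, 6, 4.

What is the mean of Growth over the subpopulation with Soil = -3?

Conditioning on Soil=-3 selects the 2 unit(s) with Rain ∈ {-1, 2}. Their Growth values: 2, 8. Mean = 5.

5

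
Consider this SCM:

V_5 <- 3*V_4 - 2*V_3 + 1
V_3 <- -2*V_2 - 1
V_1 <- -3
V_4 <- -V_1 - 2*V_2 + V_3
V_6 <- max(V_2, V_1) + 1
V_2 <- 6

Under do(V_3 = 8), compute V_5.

do(V_3=8) replaces the equation V_3 <- -2*V_2 - 1 with the constant V_3 = 8.
V_4 = -V_1 - 2*V_2 + V_3  [with V_1=-3, V_2=6, V_3=8]  = -1
V_5 = 3*V_4 - 2*V_3 + 1  [with V_4=-1, V_3=8]  = -18

-18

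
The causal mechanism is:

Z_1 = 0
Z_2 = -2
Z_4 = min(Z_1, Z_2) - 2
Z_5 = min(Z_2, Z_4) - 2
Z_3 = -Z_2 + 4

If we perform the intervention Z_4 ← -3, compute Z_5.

-5

Intervening sets Z_4 = -3 and removes its equation (Z_4 = min(Z_1, Z_2) - 2).
Z_5 = min(Z_2, Z_4) - 2  [with Z_2=-2, Z_4=-3]  = -5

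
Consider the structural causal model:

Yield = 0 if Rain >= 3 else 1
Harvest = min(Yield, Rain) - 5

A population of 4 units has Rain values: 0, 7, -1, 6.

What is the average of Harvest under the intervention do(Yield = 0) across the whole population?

-5.25

Under do(Yield=0), Yield's equation is replaced by Yield=0 for every unit. Per-unit Harvest: -5, -5, -6, -5. Mean = -5.25.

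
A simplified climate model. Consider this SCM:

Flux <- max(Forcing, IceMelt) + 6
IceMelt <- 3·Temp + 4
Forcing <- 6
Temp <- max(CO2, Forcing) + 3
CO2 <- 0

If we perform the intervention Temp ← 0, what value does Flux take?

do(Temp=0) replaces the equation Temp <- max(CO2, Forcing) + 3 with the constant Temp = 0.
IceMelt = 3·Temp + 4  [with Temp=0]  = 4
Flux = max(Forcing, IceMelt) + 6  [with Forcing=6, IceMelt=4]  = 12

12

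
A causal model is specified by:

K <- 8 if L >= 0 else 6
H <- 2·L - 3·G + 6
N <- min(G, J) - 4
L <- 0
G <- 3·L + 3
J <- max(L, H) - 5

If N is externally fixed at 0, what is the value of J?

-5

The intervention breaks the incoming arrows to N: N <- min(G, J) - 4 no longer applies, and N = 0.
Since J is not a descendant of the intervened variable, it is unaffected.
G = 3·L + 3  [with L=0]  = 3
H = 2·L - 3·G + 6  [with L=0, G=3]  = -3
J = max(L, H) - 5  [with L=0, H=-3]  = -5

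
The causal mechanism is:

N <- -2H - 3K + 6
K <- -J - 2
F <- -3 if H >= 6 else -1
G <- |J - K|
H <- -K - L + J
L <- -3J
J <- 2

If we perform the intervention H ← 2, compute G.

6

Under do(H=2), the mechanism H <- -K - L + J is discarded; H is fixed at 2.
Since G is not a descendant of the intervened variable, it is unaffected.
K = -J - 2  [with J=2]  = -4
G = |J - K|  [with J=2, K=-4]  = 6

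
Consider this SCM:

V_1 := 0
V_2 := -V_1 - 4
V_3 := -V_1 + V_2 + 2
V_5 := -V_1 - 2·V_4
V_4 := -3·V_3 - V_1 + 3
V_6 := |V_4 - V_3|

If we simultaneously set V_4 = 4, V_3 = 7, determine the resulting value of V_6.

The joint intervention fixes V_4 = 4, V_3 = 7, removing each variable's own equation.
V_6 = |V_4 - V_3|  [with V_4=4, V_3=7]  = 3

3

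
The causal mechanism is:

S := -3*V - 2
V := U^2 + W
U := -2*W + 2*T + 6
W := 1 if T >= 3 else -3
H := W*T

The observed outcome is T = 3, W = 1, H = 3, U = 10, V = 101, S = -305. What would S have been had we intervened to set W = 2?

Under do(W=2), the mechanism W := 1 if T >= 3 else -3 is discarded; W is fixed at 2.
U = -2*W + 2*T + 6  [with W=2, T=3]  = 8
V = U^2 + W  [with U=8, W=2]  = 66
S = -3*V - 2  [with V=66]  = -200

-200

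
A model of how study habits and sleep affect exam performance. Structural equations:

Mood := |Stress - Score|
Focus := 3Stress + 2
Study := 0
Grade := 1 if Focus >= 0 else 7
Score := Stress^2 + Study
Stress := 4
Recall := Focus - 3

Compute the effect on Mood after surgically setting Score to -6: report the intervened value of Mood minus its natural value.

Intervening sets Score = -6 and removes its equation (Score := Stress^2 + Study).
Mood = |Stress - Score|  [with Stress=4, Score=-6]  = 10
Without intervention: Score = Stress^2 + Study  [with Stress=4, Study=0]  = 16; Mood = |Stress - Score|  [with Stress=4, Score=16]  = 12.
Change = 10 − 12 = -2.

-2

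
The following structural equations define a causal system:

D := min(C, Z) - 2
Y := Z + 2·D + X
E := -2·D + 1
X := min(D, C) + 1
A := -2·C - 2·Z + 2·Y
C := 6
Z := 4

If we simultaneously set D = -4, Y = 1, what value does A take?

Setting D = -4, Y = 1 by intervention discards those variables' equations.
A = -2·C - 2·Z + 2·Y  [with C=6, Z=4, Y=1]  = -18

-18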